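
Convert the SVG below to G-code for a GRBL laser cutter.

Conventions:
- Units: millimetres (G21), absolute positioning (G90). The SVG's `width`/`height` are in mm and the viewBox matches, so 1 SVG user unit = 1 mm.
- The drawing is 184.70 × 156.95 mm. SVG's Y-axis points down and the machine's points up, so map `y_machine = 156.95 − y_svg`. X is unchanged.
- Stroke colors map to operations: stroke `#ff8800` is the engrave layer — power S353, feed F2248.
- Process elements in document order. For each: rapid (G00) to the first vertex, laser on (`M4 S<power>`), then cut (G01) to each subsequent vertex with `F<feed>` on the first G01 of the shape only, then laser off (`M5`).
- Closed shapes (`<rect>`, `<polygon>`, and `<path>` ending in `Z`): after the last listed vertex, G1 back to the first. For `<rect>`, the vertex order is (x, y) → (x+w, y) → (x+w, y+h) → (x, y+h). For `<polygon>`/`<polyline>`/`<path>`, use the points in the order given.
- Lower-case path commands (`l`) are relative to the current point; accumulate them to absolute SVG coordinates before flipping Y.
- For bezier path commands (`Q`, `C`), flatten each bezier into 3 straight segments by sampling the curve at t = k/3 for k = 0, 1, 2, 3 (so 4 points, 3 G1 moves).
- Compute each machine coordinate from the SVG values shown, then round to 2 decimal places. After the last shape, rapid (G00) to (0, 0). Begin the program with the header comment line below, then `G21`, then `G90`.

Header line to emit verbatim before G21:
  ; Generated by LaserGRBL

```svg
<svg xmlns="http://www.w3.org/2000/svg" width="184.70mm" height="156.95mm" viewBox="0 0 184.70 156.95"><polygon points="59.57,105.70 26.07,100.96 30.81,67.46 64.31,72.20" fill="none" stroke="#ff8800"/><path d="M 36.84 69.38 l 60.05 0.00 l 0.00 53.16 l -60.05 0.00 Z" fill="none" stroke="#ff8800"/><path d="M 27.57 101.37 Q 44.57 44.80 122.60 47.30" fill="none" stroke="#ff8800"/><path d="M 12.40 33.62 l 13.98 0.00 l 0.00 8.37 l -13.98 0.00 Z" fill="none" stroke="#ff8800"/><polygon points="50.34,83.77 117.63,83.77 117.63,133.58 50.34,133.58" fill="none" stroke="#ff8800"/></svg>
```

; Generated by LaserGRBL
G21
G90
G00 X59.57 Y51.25
M4 S353
G01 X26.07 Y55.99 F2248
G01 X30.81 Y89.49
G01 X64.31 Y84.75
G01 X59.57 Y51.25
M5
G00 X36.84 Y87.57
M4 S353
G01 X96.89 Y87.57 F2248
G01 X96.89 Y34.41
G01 X36.84 Y34.41
G01 X36.84 Y87.57
M5
G00 X27.57 Y55.58
M4 S353
G01 X45.68 Y86.73 F2248
G01 X77.36 Y104.75
G01 X122.60 Y109.65
M5
G00 X12.40 Y123.33
M4 S353
G01 X26.38 Y123.33 F2248
G01 X26.38 Y114.96
G01 X12.40 Y114.96
G01 X12.40 Y123.33
M5
G00 X50.34 Y73.18
M4 S353
G01 X117.63 Y73.18 F2248
G01 X117.63 Y23.37
G01 X50.34 Y23.37
G01 X50.34 Y73.18
M5
G00 X0.00 Y0.00

viewBox `0 0 184.70 156.95` with mm width/height → 1 unit = 1 mm. Flip: y_m = 156.95 − y_svg.

**Shape 1** — `<polygon>` regular polygon, stroke `#ff8800` → engrave (S353, F2248). Machine vertices: (59.57,51.25) → (26.07,55.99) → (30.81,89.49) → (64.31,84.75) → (59.57,51.25). Closed: final G1 returns to the first vertex.

**Shape 2** — `<path>` rectangle, stroke `#ff8800` → engrave (S353, F2248). Machine vertices: (36.84,87.57) → (96.89,87.57) → (96.89,34.41) → (36.84,34.41) → (36.84,87.57). Closed: final G1 returns to the first vertex.

**Shape 3** — `<path>` quadratic bezier, stroke `#ff8800` → engrave (S353, F2248). Control points (SVG): P0=(27.57,101.37), P1=(44.57,44.80), P2=(122.60,47.30); sampled at t=k/3. Machine vertices: (27.57,55.58) → (45.68,86.73) → (77.36,104.75) → (122.60,109.65). Open path.

**Shape 4** — `<path>` rectangle, stroke `#ff8800` → engrave (S353, F2248). Machine vertices: (12.40,123.33) → (26.38,123.33) → (26.38,114.96) → (12.40,114.96) → (12.40,123.33). Closed: final G1 returns to the first vertex.

**Shape 5** — `<polygon>` rectangle, stroke `#ff8800` → engrave (S353, F2248). Machine vertices: (50.34,73.18) → (117.63,73.18) → (117.63,23.37) → (50.34,23.37) → (50.34,73.18). Closed: final G1 returns to the first vertex.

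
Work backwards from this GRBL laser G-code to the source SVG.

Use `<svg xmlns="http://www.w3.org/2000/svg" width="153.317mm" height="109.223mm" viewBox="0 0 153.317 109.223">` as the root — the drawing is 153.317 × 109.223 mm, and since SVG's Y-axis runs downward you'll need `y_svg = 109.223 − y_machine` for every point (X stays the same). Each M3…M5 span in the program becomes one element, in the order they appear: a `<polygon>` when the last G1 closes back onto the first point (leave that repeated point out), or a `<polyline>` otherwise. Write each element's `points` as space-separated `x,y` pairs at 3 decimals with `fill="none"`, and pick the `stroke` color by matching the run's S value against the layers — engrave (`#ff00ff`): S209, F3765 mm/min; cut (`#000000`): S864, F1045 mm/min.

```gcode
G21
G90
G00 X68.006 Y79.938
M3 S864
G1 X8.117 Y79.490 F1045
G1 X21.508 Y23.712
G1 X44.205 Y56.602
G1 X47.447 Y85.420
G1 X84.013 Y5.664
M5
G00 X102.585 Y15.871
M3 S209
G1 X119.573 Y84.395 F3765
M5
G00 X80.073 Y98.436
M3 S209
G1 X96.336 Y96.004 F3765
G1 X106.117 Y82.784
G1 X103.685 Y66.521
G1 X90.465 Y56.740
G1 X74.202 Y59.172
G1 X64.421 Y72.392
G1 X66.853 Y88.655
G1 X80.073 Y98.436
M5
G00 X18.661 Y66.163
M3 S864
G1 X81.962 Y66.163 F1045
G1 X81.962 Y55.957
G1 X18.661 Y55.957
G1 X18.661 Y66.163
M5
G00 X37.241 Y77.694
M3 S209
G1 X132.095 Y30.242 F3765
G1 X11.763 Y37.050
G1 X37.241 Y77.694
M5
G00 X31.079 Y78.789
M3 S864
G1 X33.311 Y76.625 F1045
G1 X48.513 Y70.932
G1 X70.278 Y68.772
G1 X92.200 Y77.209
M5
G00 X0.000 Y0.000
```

<svg xmlns="http://www.w3.org/2000/svg" width="153.317mm" height="109.223mm" viewBox="0 0 153.317 109.223">
  <polyline points="68.006,29.285 8.117,29.733 21.508,85.511 44.205,52.621 47.447,23.803 84.013,103.559" fill="none" stroke="#000000"/>
  <polyline points="102.585,93.352 119.573,24.828" fill="none" stroke="#ff00ff"/>
  <polygon points="80.073,10.787 96.336,13.219 106.117,26.439 103.685,42.702 90.465,52.483 74.202,50.051 64.421,36.831 66.853,20.568" fill="none" stroke="#ff00ff"/>
  <polygon points="18.661,43.060 81.962,43.060 81.962,53.266 18.661,53.266" fill="none" stroke="#000000"/>
  <polygon points="37.241,31.529 132.095,78.981 11.763,72.173" fill="none" stroke="#ff00ff"/>
  <polyline points="31.079,30.434 33.311,32.598 48.513,38.291 70.278,40.451 92.200,32.014" fill="none" stroke="#000000"/>
</svg>

Each laser-on run becomes one SVG element. Flip Y back into SVG space with y_svg = 109.223 − y_machine.

Run 1: power S864 maps to stroke `#000000` (cut). The run is open, so emit a `<polyline>` with points (Y-flipped): 68.006,29.285 8.117,29.733 21.508,85.511 44.205,52.621 47.447,23.803 84.013,103.559.

Run 2: S209 ⇒ engrave layer `#ff00ff`. The run is open, so emit a `<polyline>` with points (Y-flipped): 102.585,93.352 119.573,24.828.

Run 3: the run's S209 means `#ff00ff` (engrave). The run returns to its start, so emit a `<polygon>` with points (Y-flipped): 80.073,10.787 96.336,13.219 106.117,26.439 103.685,42.702 90.465,52.483 74.202,50.051 64.421,36.831 66.853,20.568.

Run 4: the run's S864 means `#000000` (cut). The run returns to its start, so emit a `<polygon>` with points (Y-flipped): 18.661,43.060 81.962,43.060 81.962,53.266 18.661,53.266.

Run 5: S209 ⇒ engrave layer `#ff00ff`. The run returns to its start, so emit a `<polygon>` with points (Y-flipped): 37.241,31.529 132.095,78.981 11.763,72.173.

Run 6: S864 ⇒ cut layer `#000000`. The run is open, so emit a `<polyline>` with points (Y-flipped): 31.079,30.434 33.311,32.598 48.513,38.291 70.278,40.451 92.200,32.014.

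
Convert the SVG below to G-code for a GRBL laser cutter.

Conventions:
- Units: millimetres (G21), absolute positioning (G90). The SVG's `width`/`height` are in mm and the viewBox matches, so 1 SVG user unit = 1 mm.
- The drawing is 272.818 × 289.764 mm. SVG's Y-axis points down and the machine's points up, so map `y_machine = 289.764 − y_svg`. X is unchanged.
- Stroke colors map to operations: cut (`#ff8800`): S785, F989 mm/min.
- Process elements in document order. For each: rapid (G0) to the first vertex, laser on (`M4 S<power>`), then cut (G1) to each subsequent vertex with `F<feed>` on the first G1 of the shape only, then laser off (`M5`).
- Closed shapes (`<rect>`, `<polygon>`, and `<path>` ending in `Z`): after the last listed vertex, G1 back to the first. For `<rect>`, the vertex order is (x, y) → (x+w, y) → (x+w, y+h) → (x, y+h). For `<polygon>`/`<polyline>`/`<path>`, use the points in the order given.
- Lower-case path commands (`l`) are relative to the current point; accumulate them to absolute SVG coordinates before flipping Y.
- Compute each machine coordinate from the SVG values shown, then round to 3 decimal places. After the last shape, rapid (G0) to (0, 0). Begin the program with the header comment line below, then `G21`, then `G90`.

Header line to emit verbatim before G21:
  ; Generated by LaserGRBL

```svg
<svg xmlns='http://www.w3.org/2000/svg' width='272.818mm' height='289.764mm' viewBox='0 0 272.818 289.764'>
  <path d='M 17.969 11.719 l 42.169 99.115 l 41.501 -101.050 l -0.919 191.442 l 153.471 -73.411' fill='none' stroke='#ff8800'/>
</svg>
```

viewBox `0 0 272.818 289.764` with mm width/height → 1 unit = 1 mm. Flip: y_m = 289.764 − y_svg.

**Shape 1** — `<path>` open polyline, stroke `#ff8800` → cut (S785, F989). Machine vertices: (17.969,278.045) → (60.138,178.930) → (101.639,279.980) → (100.720,88.538) → (254.191,161.949). Open path.

; Generated by LaserGRBL
G21
G90
G0 X17.969 Y278.045
M4 S785
G1 X60.138 Y178.930 F989
G1 X101.639 Y279.980
G1 X100.720 Y88.538
G1 X254.191 Y161.949
M5
G0 X0.000 Y0.000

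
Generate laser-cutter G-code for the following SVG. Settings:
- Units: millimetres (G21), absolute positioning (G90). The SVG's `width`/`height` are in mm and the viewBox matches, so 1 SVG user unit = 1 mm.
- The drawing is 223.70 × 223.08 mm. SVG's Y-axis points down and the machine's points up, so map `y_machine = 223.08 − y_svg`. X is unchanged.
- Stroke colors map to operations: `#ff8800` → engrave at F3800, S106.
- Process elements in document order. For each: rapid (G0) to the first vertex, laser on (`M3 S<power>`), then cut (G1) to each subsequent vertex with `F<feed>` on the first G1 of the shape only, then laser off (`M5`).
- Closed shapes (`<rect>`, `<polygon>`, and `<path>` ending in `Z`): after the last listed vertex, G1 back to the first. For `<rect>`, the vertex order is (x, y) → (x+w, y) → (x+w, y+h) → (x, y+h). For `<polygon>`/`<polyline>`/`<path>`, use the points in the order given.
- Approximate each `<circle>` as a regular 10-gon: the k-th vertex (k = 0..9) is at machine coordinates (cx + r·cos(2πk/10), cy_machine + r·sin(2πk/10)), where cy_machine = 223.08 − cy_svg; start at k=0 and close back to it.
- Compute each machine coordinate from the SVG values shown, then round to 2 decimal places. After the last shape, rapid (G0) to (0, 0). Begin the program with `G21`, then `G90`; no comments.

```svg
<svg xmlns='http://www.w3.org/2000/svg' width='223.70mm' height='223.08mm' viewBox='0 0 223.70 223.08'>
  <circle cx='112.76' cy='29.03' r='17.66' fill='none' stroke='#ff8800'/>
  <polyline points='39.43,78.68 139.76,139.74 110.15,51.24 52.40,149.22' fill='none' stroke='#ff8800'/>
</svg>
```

G21
G90
G0 X130.42 Y194.05
M3 S106
G1 X127.05 Y204.43 F3800
G1 X118.22 Y210.85
G1 X107.30 Y210.85
G1 X98.47 Y204.43
G1 X95.10 Y194.05
G1 X98.47 Y183.67
G1 X107.30 Y177.25
G1 X118.22 Y177.25
G1 X127.05 Y183.67
G1 X130.42 Y194.05
M5
G0 X39.43 Y144.40
M3 S106
G1 X139.76 Y83.34 F3800
G1 X110.15 Y171.84
G1 X52.40 Y73.86
M5
G0 X0.00 Y0.00

Since the viewBox matches the mm dimensions, user units are millimetres directly. The only transform is the Y-flip y_m = 223.08 − y_svg.

Shape 1 is a circle drawn with `<circle>`. Its stroke #ff8800 means engrave at S106, F3800. After flipping Y the toolpath is (130.42,194.05) → (127.05,204.43) → (118.22,210.85) → (107.30,210.85) → (98.47,204.43) → (95.10,194.05) → (98.47,183.67) → (107.30,177.25) → (118.22,177.25) → (127.05,183.67) → (130.42,194.05), returning to the start.

Shape 2 is a open polyline drawn with `<polyline>`. Its stroke #ff8800 means engrave at S106, F3800. After flipping Y the toolpath is (39.43,144.40) → (139.76,83.34) → (110.15,171.84) → (52.40,73.86).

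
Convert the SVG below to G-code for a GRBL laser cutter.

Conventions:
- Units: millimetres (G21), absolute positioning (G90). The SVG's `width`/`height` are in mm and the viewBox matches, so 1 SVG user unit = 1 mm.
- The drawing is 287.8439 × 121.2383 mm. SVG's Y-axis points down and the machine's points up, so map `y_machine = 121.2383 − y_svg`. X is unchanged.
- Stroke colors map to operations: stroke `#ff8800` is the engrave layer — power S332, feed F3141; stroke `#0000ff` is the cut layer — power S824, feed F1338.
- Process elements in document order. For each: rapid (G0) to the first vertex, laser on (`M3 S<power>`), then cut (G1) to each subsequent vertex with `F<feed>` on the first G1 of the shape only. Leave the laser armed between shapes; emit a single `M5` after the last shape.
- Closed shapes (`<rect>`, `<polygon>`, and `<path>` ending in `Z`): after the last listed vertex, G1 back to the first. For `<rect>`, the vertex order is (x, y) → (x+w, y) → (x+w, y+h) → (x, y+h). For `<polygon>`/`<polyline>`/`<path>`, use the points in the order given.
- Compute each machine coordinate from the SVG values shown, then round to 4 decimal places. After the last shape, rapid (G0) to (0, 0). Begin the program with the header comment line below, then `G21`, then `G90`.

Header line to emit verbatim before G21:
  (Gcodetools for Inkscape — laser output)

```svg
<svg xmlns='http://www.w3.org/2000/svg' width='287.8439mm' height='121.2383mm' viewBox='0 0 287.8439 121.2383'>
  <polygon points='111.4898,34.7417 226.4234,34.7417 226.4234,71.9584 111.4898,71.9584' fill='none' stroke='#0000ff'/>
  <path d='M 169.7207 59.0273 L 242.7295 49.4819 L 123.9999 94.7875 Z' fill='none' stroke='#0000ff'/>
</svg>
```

(Gcodetools for Inkscape — laser output)
G21
G90
G0 X111.4898 Y86.4966
M3 S824
G1 X226.4234 Y86.4966 F1338
G1 X226.4234 Y49.2799
G1 X111.4898 Y49.2799
G1 X111.4898 Y86.4966
G0 X169.7207 Y62.2110
M3 S824
G1 X242.7295 Y71.7564 F1338
G1 X123.9999 Y26.4508
G1 X169.7207 Y62.2110
M5
G0 X0.0000 Y0.0000

Since the viewBox matches the mm dimensions, user units are millimetres directly. The only transform is the Y-flip y_m = 121.2383 − y_svg.

Shape 1 is a rectangle drawn with `<polygon>`. Its stroke #0000ff means cut at S824, F1338. After flipping Y the toolpath is (111.4898,86.4966) → (226.4234,86.4966) → (226.4234,49.2799) → (111.4898,49.2799) → (111.4898,86.4966), returning to the start.

Shape 2 is a closed polygon drawn with `<path>`. Its stroke #0000ff means cut at S824, F1338. After flipping Y the toolpath is (169.7207,62.2110) → (242.7295,71.7564) → (123.9999,26.4508) → (169.7207,62.2110), returning to the start.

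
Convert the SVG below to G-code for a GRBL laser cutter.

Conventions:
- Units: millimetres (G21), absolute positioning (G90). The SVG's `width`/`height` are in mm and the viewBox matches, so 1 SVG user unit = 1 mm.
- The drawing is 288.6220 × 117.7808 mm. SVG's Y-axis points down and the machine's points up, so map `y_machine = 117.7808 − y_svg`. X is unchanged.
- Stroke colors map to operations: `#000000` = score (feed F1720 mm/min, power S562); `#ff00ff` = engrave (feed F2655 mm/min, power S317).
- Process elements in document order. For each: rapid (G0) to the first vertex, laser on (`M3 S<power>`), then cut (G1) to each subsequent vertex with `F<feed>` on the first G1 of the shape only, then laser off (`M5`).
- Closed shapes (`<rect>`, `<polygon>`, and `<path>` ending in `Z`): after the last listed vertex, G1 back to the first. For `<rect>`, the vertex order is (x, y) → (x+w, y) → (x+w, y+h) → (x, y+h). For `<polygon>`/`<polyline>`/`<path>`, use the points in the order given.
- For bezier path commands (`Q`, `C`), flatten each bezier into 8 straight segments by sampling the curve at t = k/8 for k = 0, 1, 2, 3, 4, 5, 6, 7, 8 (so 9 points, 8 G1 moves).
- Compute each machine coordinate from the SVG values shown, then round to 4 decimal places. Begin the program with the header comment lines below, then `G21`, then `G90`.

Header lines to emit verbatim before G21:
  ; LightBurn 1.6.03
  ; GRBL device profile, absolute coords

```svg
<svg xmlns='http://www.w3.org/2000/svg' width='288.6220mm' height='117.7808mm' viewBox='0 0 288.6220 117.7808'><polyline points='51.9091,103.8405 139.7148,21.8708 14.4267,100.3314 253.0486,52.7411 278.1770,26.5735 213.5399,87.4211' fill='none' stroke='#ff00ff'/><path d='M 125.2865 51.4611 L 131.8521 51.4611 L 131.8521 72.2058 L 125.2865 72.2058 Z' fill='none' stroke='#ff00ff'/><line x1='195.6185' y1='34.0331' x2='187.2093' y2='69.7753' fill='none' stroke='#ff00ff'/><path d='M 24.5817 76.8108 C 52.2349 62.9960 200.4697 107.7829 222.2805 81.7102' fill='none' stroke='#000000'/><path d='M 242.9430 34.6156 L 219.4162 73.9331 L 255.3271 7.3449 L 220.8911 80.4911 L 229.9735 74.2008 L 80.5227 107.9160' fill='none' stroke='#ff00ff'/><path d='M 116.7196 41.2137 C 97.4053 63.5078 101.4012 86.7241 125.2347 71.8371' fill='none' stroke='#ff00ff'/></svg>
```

viewBox `0 0 288.6220 117.7808` with mm width/height → 1 unit = 1 mm. Flip: y_m = 117.7808 − y_svg.

**Shape 1** — `<polyline>` open polyline, stroke `#ff00ff` → engrave (S317, F2655). Machine vertices: (51.9091,13.9403) → (139.7148,95.9100) → (14.4267,17.4494) → (253.0486,65.0397) → (278.1770,91.2073) → (213.5399,30.3597). Open path.

**Shape 2** — `<path>` rectangle, stroke `#ff00ff` → engrave (S317, F2655). Machine vertices: (125.2865,66.3197) → (131.8521,66.3197) → (131.8521,45.5750) → (125.2865,45.5750) → (125.2865,66.3197). Closed: final G1 returns to the first vertex.

**Shape 3** — `<line>` line segment, stroke `#ff00ff` → engrave (S317, F2655). Machine vertices: (195.6185,83.7477) → (187.2093,48.0055). Open path.

**Shape 4** — `<path>` cubic bezier, stroke `#000000` → score (S562, F1720). Control points (SVG): P0=(24.5817,76.8108), P1=(52.2349,62.9960), P2=(200.4697,107.7829), P3=(222.2805,81.7102); sampled at t=k/8. Machine vertices: (24.5817,40.9700) → (40.1215,43.6564) → (64.0712,42.3661) → (93.5362,38.6161) → (125.6220,33.9236) → (157.4339,29.8056) → (186.0774,27.7794) → (208.6578,29.3620) → (222.2805,36.0706). Open path.

**Shape 5** — `<path>` open polyline, stroke `#ff00ff` → engrave (S317, F2655). Machine vertices: (242.9430,83.1652) → (219.4162,43.8477) → (255.3271,110.4359) → (220.8911,37.2897) → (229.9735,43.5800) → (80.5227,9.8648). Open path.

**Shape 6** — `<path>` cubic bezier, stroke `#ff00ff` → engrave (S317, F2655). Control points (SVG): P0=(116.7196,41.2137), P1=(97.4053,63.5078), P2=(101.4012,86.7241), P3=(125.2347,71.8371); sampled at t=k/8. Machine vertices: (116.7196,76.5671) → (110.5626,68.2398) → (106.5503,60.2834) → (104.6419,53.1552) → (104.7967,47.3125) → (106.9741,43.2127) → (111.1334,41.3130) → (117.2338,42.0709) → (125.2347,45.9437). Open path.

; LightBurn 1.6.03
; GRBL device profile, absolute coords
G21
G90
G0 X51.9091 Y13.9403
M3 S317
G1 X139.7148 Y95.9100 F2655
G1 X14.4267 Y17.4494
G1 X253.0486 Y65.0397
G1 X278.1770 Y91.2073
G1 X213.5399 Y30.3597
M5
G0 X125.2865 Y66.3197
M3 S317
G1 X131.8521 Y66.3197 F2655
G1 X131.8521 Y45.5750
G1 X125.2865 Y45.5750
G1 X125.2865 Y66.3197
M5
G0 X195.6185 Y83.7477
M3 S317
G1 X187.2093 Y48.0055 F2655
M5
G0 X24.5817 Y40.9700
M3 S562
G1 X40.1215 Y43.6564 F1720
G1 X64.0712 Y42.3661
G1 X93.5362 Y38.6161
G1 X125.6220 Y33.9236
G1 X157.4339 Y29.8056
G1 X186.0774 Y27.7794
G1 X208.6578 Y29.3620
G1 X222.2805 Y36.0706
M5
G0 X242.9430 Y83.1652
M3 S317
G1 X219.4162 Y43.8477 F2655
G1 X255.3271 Y110.4359
G1 X220.8911 Y37.2897
G1 X229.9735 Y43.5800
G1 X80.5227 Y9.8648
M5
G0 X116.7196 Y76.5671
M3 S317
G1 X110.5626 Y68.2398 F2655
G1 X106.5503 Y60.2834
G1 X104.6419 Y53.1552
G1 X104.7967 Y47.3125
G1 X106.9741 Y43.2127
G1 X111.1334 Y41.3130
G1 X117.2338 Y42.0709
G1 X125.2347 Y45.9437
M5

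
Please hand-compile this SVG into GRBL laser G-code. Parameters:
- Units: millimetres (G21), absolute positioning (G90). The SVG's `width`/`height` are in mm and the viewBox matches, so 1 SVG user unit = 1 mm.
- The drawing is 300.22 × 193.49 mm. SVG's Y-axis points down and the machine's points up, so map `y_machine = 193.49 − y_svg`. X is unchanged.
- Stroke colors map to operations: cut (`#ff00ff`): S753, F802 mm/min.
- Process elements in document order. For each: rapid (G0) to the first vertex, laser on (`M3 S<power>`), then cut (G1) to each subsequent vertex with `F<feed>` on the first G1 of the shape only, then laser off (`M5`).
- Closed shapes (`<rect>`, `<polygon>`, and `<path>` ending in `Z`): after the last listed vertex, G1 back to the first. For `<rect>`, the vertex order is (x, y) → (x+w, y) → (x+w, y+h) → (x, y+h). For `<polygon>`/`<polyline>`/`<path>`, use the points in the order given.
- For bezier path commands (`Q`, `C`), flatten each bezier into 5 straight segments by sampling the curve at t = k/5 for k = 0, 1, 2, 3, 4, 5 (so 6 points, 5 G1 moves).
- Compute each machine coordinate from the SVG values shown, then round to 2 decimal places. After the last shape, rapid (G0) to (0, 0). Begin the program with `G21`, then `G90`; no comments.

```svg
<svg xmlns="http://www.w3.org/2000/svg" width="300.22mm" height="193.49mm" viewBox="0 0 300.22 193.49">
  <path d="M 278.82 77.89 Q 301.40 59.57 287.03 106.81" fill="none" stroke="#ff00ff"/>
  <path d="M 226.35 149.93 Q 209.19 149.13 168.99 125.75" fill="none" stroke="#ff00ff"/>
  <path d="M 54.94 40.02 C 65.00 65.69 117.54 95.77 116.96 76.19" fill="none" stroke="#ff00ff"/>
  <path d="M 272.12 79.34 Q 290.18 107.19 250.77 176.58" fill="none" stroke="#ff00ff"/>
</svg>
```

viewBox `0 0 300.22 193.49` with mm width/height → 1 unit = 1 mm. Flip: y_m = 193.49 − y_svg.

**Shape 1** — `<path>` quadratic bezier, stroke `#ff00ff` → cut (S753, F802). Control points (SVG): P0=(278.82,77.89), P1=(301.40,59.57), P2=(287.03,106.81); sampled at t=k/5. Machine vertices: (278.82,115.60) → (286.37,120.31) → (290.97,119.77) → (292.61,113.98) → (291.30,102.95) → (287.03,86.68). Open path.

**Shape 2** — `<path>` quadratic bezier, stroke `#ff00ff` → cut (S753, F802). Control points (SVG): P0=(226.35,149.93), P1=(209.19,149.13), P2=(168.99,125.75); sampled at t=k/5. Machine vertices: (226.35,43.56) → (218.56,44.78) → (208.94,47.81) → (197.46,52.65) → (184.15,59.29) → (168.99,67.74). Open path.

**Shape 3** — `<path>` cubic bezier, stroke `#ff00ff` → cut (S753, F802). Control points (SVG): P0=(54.94,40.02), P1=(65.00,65.69), P2=(117.54,95.77), P3=(116.96,76.19); sampled at t=k/5. Machine vertices: (54.94,153.47) → (65.31,137.97) → (81.28,124.01) → (98.28,114.18) → (111.70,111.08) → (116.96,117.30). Open path.

**Shape 4** — `<path>` quadratic bezier, stroke `#ff00ff` → cut (S753, F802). Control points (SVG): P0=(272.12,79.34), P1=(290.18,107.19), P2=(250.77,176.58); sampled at t=k/5. Machine vertices: (272.12,114.15) → (277.05,101.35) → (277.37,85.22) → (273.10,65.78) → (264.24,43.00) → (250.77,16.91). Open path.

G21
G90
G0 X278.82 Y115.60
M3 S753
G1 X286.37 Y120.31 F802
G1 X290.97 Y119.77
G1 X292.61 Y113.98
G1 X291.30 Y102.95
G1 X287.03 Y86.68
M5
G0 X226.35 Y43.56
M3 S753
G1 X218.56 Y44.78 F802
G1 X208.94 Y47.81
G1 X197.46 Y52.65
G1 X184.15 Y59.29
G1 X168.99 Y67.74
M5
G0 X54.94 Y153.47
M3 S753
G1 X65.31 Y137.97 F802
G1 X81.28 Y124.01
G1 X98.28 Y114.18
G1 X111.70 Y111.08
G1 X116.96 Y117.30
M5
G0 X272.12 Y114.15
M3 S753
G1 X277.05 Y101.35 F802
G1 X277.37 Y85.22
G1 X273.10 Y65.78
G1 X264.24 Y43.00
G1 X250.77 Y16.91
M5
G0 X0.00 Y0.00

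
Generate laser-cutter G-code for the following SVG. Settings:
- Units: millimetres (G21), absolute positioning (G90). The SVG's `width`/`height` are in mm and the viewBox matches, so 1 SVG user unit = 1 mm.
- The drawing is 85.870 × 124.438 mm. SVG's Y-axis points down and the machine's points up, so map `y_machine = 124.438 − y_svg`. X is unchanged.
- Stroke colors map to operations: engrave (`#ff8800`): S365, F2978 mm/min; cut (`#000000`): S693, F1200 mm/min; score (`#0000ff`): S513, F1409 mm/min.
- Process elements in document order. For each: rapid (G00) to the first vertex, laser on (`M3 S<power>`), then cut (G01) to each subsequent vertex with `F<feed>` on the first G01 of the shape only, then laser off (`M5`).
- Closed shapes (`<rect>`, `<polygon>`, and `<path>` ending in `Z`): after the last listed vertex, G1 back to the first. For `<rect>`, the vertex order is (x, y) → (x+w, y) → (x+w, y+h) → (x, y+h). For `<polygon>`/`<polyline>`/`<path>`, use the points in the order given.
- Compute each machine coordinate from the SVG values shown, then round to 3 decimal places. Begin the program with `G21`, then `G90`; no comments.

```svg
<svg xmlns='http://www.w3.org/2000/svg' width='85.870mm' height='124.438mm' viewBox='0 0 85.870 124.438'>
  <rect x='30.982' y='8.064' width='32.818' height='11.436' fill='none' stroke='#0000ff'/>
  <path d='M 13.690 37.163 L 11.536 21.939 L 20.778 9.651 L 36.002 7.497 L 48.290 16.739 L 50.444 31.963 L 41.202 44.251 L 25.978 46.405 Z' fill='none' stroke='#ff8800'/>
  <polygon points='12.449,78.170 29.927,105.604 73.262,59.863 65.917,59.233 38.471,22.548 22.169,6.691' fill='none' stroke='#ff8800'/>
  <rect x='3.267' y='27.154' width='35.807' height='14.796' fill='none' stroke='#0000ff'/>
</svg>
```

G21
G90
G00 X30.982 Y116.374
M3 S513
G01 X63.800 Y116.374 F1409
G01 X63.800 Y104.938
G01 X30.982 Y104.938
G01 X30.982 Y116.374
M5
G00 X13.690 Y87.275
M3 S365
G01 X11.536 Y102.499 F2978
G01 X20.778 Y114.787
G01 X36.002 Y116.941
G01 X48.290 Y107.699
G01 X50.444 Y92.475
G01 X41.202 Y80.187
G01 X25.978 Y78.033
G01 X13.690 Y87.275
M5
G00 X12.449 Y46.268
M3 S365
G01 X29.927 Y18.834 F2978
G01 X73.262 Y64.575
G01 X65.917 Y65.205
G01 X38.471 Y101.890
G01 X22.169 Y117.747
G01 X12.449 Y46.268
M5
G00 X3.267 Y97.284
M3 S513
G01 X39.074 Y97.284 F1409
G01 X39.074 Y82.488
G01 X3.267 Y82.488
G01 X3.267 Y97.284
M5

viewBox `0 0 85.870 124.438` with mm width/height → 1 unit = 1 mm. Flip: y_m = 124.438 − y_svg.

**Shape 1** — `<rect>` rectangle, stroke `#0000ff` → score (S513, F1409). Machine vertices: (30.982,116.374) → (63.800,116.374) → (63.800,104.938) → (30.982,104.938) → (30.982,116.374). Closed: final G1 returns to the first vertex.

**Shape 2** — `<path>` regular polygon, stroke `#ff8800` → engrave (S365, F2978). Machine vertices: (13.690,87.275) → (11.536,102.499) → (20.778,114.787) → (36.002,116.941) → (48.290,107.699) → (50.444,92.475) → (41.202,80.187) → (25.978,78.033) → (13.690,87.275). Closed: final G1 returns to the first vertex.

**Shape 3** — `<polygon>` closed polygon, stroke `#ff8800` → engrave (S365, F2978). Machine vertices: (12.449,46.268) → (29.927,18.834) → (73.262,64.575) → (65.917,65.205) → (38.471,101.890) → (22.169,117.747) → (12.449,46.268). Closed: final G1 returns to the first vertex.

**Shape 4** — `<rect>` rectangle, stroke `#0000ff` → score (S513, F1409). Machine vertices: (3.267,97.284) → (39.074,97.284) → (39.074,82.488) → (3.267,82.488) → (3.267,97.284). Closed: final G1 returns to the first vertex.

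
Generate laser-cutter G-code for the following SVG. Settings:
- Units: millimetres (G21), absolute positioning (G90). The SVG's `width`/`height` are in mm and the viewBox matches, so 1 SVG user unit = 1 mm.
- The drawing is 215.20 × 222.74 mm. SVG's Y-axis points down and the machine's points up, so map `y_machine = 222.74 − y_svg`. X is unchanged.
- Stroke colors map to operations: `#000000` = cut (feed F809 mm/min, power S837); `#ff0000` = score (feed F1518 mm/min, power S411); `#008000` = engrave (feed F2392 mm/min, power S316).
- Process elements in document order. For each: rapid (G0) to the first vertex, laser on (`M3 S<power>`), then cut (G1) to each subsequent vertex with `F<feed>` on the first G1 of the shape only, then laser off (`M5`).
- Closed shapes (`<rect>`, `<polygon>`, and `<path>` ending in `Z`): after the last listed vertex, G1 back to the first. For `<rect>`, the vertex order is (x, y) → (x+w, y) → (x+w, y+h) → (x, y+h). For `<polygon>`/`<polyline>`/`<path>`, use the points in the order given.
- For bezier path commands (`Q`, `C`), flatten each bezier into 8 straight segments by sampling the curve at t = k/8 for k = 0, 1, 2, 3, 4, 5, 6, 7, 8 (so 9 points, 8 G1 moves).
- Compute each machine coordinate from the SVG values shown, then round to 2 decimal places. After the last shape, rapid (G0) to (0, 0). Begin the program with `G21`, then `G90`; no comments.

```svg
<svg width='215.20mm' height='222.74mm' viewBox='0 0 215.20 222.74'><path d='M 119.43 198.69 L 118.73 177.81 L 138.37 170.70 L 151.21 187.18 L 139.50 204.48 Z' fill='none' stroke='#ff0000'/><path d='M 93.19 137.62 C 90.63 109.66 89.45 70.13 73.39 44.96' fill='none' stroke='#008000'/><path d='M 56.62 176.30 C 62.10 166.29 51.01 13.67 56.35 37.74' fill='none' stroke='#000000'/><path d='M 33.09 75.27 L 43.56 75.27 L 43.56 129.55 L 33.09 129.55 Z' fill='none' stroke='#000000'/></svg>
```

G21
G90
G0 X119.43 Y24.05
M3 S411
G1 X118.73 Y44.93 F1518
G1 X138.37 Y52.04
G1 X151.21 Y35.56
G1 X139.50 Y18.26
G1 X119.43 Y24.05
M5
G0 X93.19 Y85.12
M3 S316
G1 X92.26 Y96.10 F2392
G1 X91.27 Y107.85
G1 X90.03 Y120.09
G1 X88.35 Y132.50
G1 X86.04 Y144.77
G1 X82.90 Y156.62
G1 X78.75 Y167.72
G1 X73.39 Y177.78
M5
G0 X56.62 Y46.44
M3 S837
G1 X57.96 Y56.25 F809
G1 X58.14 Y75.70
G1 X57.53 Y101.03
G1 X56.54 Y128.50
G1 X55.53 Y154.38
G1 X54.91 Y174.91
G1 X55.05 Y186.37
G1 X56.35 Y185.00
M5
G0 X33.09 Y147.47
M3 S837
G1 X43.56 Y147.47 F809
G1 X43.56 Y93.19
G1 X33.09 Y93.19
G1 X33.09 Y147.47
M5
G0 X0.00 Y0.00

viewBox `0 0 215.20 222.74` with mm width/height → 1 unit = 1 mm. Flip: y_m = 222.74 − y_svg.

**Shape 1** — `<path>` regular polygon, stroke `#ff0000` → score (S411, F1518). Machine vertices: (119.43,24.05) → (118.73,44.93) → (138.37,52.04) → (151.21,35.56) → (139.50,18.26) → (119.43,24.05). Closed: final G1 returns to the first vertex.

**Shape 2** — `<path>` cubic bezier, stroke `#008000` → engrave (S316, F2392). Control points (SVG): P0=(93.19,137.62), P1=(90.63,109.66), P2=(89.45,70.13), P3=(73.39,44.96); sampled at t=k/8. Machine vertices: (93.19,85.12) → (92.26,96.10) → (91.27,107.85) → (90.03,120.09) → (88.35,132.50) → (86.04,144.77) → (82.90,156.62) → (78.75,167.72) → (73.39,177.78). Open path.

**Shape 3** — `<path>` cubic bezier, stroke `#000000` → cut (S837, F809). Control points (SVG): P0=(56.62,176.30), P1=(62.10,166.29), P2=(51.01,13.67), P3=(56.35,37.74); sampled at t=k/8. Machine vertices: (56.62,46.44) → (57.96,56.25) → (58.14,75.70) → (57.53,101.03) → (56.54,128.50) → (55.53,154.38) → (54.91,174.91) → (55.05,186.37) → (56.35,185.00). Open path.

**Shape 4** — `<path>` rectangle, stroke `#000000` → cut (S837, F809). Machine vertices: (33.09,147.47) → (43.56,147.47) → (43.56,93.19) → (33.09,93.19) → (33.09,147.47). Closed: final G1 returns to the first vertex.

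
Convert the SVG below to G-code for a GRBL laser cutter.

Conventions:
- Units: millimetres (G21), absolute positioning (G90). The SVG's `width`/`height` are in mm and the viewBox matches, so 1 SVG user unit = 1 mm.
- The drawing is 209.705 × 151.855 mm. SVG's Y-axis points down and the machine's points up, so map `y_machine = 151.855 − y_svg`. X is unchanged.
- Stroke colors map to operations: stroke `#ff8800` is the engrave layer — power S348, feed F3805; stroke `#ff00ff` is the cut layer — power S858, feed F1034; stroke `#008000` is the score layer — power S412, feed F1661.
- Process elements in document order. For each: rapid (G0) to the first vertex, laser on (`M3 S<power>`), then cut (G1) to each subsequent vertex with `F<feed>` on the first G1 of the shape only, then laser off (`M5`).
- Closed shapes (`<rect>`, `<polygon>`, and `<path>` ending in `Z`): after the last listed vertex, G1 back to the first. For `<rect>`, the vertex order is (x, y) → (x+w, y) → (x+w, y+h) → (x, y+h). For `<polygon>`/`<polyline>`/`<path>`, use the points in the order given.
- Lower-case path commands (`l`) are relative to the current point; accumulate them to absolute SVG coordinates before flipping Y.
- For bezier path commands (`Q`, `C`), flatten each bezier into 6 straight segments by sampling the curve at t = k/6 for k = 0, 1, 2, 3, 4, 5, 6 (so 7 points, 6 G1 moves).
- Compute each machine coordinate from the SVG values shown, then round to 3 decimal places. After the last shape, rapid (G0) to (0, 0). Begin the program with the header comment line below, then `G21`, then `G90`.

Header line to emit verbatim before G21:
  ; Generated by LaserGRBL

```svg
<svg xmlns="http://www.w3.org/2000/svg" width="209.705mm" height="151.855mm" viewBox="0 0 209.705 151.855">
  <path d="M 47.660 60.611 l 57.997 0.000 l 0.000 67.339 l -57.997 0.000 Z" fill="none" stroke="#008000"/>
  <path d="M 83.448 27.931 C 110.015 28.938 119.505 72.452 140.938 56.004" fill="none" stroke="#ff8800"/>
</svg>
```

1 u = 1 mm; y_m = 151.855 − y.

[1] `<path>` rectangle, #008000→score S412 F1661: (47.660,91.244) → (105.657,91.244) → (105.657,23.905) → (47.660,23.905) → (47.660,91.244) (closed)

[2] `<path>` cubic bezier, #ff8800→engrave S348 F3805: (83.448,123.924) → (95.443,120.353) → (105.397,112.543) → (114.118,103.342) → (122.411,95.595) → (131.082,92.149) → (140.938,95.851)

; Generated by LaserGRBL
G21
G90
G0 X47.660 Y91.244
M3 S412
G1 X105.657 Y91.244 F1661
G1 X105.657 Y23.905
G1 X47.660 Y23.905
G1 X47.660 Y91.244
M5
G0 X83.448 Y123.924
M3 S348
G1 X95.443 Y120.353 F3805
G1 X105.397 Y112.543
G1 X114.118 Y103.342
G1 X122.411 Y95.595
G1 X131.082 Y92.149
G1 X140.938 Y95.851
M5
G0 X0.000 Y0.000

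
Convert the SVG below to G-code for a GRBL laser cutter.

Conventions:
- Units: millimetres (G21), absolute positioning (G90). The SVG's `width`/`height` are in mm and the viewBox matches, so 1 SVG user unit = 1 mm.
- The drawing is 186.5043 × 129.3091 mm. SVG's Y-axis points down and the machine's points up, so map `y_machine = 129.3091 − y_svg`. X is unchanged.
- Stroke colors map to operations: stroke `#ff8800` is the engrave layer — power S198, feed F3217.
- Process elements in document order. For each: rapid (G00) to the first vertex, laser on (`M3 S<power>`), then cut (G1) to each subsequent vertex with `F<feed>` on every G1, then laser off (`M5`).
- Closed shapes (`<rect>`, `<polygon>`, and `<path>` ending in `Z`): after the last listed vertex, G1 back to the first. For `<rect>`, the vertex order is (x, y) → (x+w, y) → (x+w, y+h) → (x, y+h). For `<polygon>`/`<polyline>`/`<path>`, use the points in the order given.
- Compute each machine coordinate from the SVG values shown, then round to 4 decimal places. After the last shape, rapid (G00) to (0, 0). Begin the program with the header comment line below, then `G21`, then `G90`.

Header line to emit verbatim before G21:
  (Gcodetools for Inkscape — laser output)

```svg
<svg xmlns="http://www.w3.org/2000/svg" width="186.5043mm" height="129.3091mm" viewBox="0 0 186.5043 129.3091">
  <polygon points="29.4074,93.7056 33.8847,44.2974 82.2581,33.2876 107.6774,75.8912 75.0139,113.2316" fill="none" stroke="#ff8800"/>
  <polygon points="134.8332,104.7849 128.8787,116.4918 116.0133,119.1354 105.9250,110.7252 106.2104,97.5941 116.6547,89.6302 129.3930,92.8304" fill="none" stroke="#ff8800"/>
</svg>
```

Since the viewBox matches the mm dimensions, user units are millimetres directly. The only transform is the Y-flip y_m = 129.3091 − y_svg.

Shape 1 is a regular polygon drawn with `<polygon>`. Its stroke #ff8800 means engrave at S198, F3217. After flipping Y the toolpath is (29.4074,35.6035) → (33.8847,85.0117) → (82.2581,96.0215) → (107.6774,53.4179) → (75.0139,16.0775) → (29.4074,35.6035), returning to the start.

Shape 2 is a regular polygon drawn with `<polygon>`. Its stroke #ff8800 means engrave at S198, F3217. After flipping Y the toolpath is (134.8332,24.5242) → (128.8787,12.8173) → (116.0133,10.1737) → (105.9250,18.5839) → (106.2104,31.7150) → (116.6547,39.6789) → (129.3930,36.4787) → (134.8332,24.5242), returning to the start.

(Gcodetools for Inkscape — laser output)
G21
G90
G00 X29.4074 Y35.6035
M3 S198
G1 X33.8847 Y85.0117 F3217
G1 X82.2581 Y96.0215 F3217
G1 X107.6774 Y53.4179 F3217
G1 X75.0139 Y16.0775 F3217
G1 X29.4074 Y35.6035 F3217
M5
G00 X134.8332 Y24.5242
M3 S198
G1 X128.8787 Y12.8173 F3217
G1 X116.0133 Y10.1737 F3217
G1 X105.9250 Y18.5839 F3217
G1 X106.2104 Y31.7150 F3217
G1 X116.6547 Y39.6789 F3217
G1 X129.3930 Y36.4787 F3217
G1 X134.8332 Y24.5242 F3217
M5
G00 X0.0000 Y0.0000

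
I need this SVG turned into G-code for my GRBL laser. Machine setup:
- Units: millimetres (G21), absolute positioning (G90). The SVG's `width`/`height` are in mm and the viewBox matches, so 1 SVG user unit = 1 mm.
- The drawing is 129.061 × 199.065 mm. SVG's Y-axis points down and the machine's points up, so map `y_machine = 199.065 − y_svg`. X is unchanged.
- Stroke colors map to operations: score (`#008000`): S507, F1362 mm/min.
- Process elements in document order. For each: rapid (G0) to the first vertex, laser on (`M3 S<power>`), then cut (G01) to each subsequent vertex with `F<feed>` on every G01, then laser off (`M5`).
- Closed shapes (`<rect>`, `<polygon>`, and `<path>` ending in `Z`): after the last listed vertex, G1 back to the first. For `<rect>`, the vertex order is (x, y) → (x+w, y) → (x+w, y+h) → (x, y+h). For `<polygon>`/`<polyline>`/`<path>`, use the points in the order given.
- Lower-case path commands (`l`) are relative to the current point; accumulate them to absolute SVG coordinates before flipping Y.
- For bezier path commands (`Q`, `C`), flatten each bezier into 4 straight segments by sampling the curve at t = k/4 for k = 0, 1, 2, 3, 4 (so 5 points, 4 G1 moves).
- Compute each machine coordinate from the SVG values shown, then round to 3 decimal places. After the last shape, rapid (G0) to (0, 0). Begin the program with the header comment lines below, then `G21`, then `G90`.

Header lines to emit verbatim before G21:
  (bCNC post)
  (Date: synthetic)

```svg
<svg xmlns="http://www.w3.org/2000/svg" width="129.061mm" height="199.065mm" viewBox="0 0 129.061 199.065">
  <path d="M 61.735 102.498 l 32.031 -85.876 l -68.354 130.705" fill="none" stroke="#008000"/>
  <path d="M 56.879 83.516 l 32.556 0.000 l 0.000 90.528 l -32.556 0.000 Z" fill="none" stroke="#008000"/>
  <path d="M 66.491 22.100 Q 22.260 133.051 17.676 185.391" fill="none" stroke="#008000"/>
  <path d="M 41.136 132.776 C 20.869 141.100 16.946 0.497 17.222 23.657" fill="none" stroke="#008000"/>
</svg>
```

Since the viewBox matches the mm dimensions, user units are millimetres directly. The only transform is the Y-flip y_m = 199.065 − y_svg.

Shape 1 is a open polyline drawn with `<path>`. Its stroke #008000 means score at S507, F1362. After flipping Y the toolpath is (61.735,96.567) → (93.766,182.443) → (25.412,51.738).

Shape 2 is a rectangle drawn with `<path>`. Its stroke #008000 means score at S507, F1362. After flipping Y the toolpath is (56.879,115.549) → (89.435,115.549) → (89.435,25.021) → (56.879,25.021) → (56.879,115.549), returning to the start.

Shape 3 is a quadratic bezier drawn with `<path>`. Its stroke #008000 means score at S507, F1362. After flipping Y the toolpath is (66.491,176.965) → (46.853,125.153) → (32.172,80.667) → (22.446,43.507) → (17.676,13.674).

Shape 4 is a cubic bezier drawn with `<path>`. Its stroke #008000 means score at S507, F1362. After flipping Y the toolpath is (41.136,66.289) → (28.810,83.084) → (21.475,126.412) → (17.992,166.958) → (17.222,175.408).

(bCNC post)
(Date: synthetic)
G21
G90
G0 X61.735 Y96.567
M3 S507
G01 X93.766 Y182.443 F1362
G01 X25.412 Y51.738 F1362
M5
G0 X56.879 Y115.549
M3 S507
G01 X89.435 Y115.549 F1362
G01 X89.435 Y25.021 F1362
G01 X56.879 Y25.021 F1362
G01 X56.879 Y115.549 F1362
M5
G0 X66.491 Y176.965
M3 S507
G01 X46.853 Y125.153 F1362
G01 X32.172 Y80.667 F1362
G01 X22.446 Y43.507 F1362
G01 X17.676 Y13.674 F1362
M5
G0 X41.136 Y66.289
M3 S507
G01 X28.810 Y83.084 F1362
G01 X21.475 Y126.412 F1362
G01 X17.992 Y166.958 F1362
G01 X17.222 Y175.408 F1362
M5
G0 X0.000 Y0.000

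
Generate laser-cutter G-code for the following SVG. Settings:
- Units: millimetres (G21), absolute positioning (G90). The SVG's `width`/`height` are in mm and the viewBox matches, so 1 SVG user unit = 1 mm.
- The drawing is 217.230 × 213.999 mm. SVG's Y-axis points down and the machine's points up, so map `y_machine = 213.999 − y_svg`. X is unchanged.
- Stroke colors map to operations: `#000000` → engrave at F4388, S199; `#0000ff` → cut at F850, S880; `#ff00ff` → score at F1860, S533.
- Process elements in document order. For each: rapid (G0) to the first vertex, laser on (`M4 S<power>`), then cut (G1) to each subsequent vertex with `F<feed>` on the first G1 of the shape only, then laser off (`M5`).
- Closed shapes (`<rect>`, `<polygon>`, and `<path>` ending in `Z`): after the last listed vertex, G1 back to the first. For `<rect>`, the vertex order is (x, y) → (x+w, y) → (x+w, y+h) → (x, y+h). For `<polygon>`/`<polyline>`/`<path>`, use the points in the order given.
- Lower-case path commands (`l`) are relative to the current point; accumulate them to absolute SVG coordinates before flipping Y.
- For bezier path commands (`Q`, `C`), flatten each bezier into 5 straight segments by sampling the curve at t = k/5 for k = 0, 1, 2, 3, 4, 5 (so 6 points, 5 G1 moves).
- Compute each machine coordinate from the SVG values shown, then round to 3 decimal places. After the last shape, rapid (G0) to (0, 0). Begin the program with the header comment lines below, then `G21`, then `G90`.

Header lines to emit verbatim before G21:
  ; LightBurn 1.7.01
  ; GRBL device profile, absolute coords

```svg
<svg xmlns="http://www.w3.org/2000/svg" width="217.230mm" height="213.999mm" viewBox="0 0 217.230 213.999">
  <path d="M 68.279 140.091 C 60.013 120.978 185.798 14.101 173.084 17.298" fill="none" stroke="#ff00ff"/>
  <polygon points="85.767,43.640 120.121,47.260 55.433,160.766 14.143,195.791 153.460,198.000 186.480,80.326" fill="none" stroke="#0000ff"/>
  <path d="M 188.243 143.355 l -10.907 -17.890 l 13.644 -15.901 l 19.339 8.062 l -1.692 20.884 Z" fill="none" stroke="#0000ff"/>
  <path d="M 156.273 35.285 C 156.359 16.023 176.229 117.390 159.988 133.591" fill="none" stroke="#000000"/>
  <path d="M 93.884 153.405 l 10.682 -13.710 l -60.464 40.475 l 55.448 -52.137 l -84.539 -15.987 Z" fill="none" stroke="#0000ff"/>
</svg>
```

; LightBurn 1.7.01
; GRBL device profile, absolute coords
G21
G90
G0 X68.279 Y73.908
M4 S533
G1 X77.225 Y94.325 F1860
G1 X105.261 Y126.309
G1 X139.304 Y160.364
G1 X166.273 Y186.993
G1 X173.084 Y196.701
M5
G0 X85.767 Y170.359
M4 S880
G1 X120.121 Y166.739 F850
G1 X55.433 Y53.233
G1 X14.143 Y18.208
G1 X153.460 Y15.999
G1 X186.480 Y133.673
G1 X85.767 Y170.359
M5
G0 X188.243 Y70.644
M4 S880
G1 X177.336 Y88.534 F850
G1 X190.980 Y104.435
G1 X210.319 Y96.373
G1 X208.627 Y75.489
G1 X188.243 Y70.644
M5
G0 X156.273 Y178.714
M4 S199
G1 X158.252 Y177.442 F4388
G1 X162.295 Y157.097
G1 X165.721 Y127.558
G1 X165.846 Y98.702
G1 X159.988 Y80.408
M5
G0 X93.884 Y60.594
M4 S880
G1 X104.566 Y74.304 F850
G1 X44.102 Y33.829
G1 X99.550 Y85.966
G1 X15.011 Y101.953
G1 X93.884 Y60.594
M5
G0 X0.000 Y0.000

viewBox `0 0 217.230 213.999` with mm width/height → 1 unit = 1 mm. Flip: y_m = 213.999 − y_svg.

**Shape 1** — `<path>` cubic bezier, stroke `#ff00ff` → score (S533, F1860). Control points (SVG): P0=(68.279,140.091), P1=(60.013,120.978), P2=(185.798,14.101), P3=(173.084,17.298); sampled at t=k/5. Machine vertices: (68.279,73.908) → (77.225,94.325) → (105.261,126.309) → (139.304,160.364) → (166.273,186.993) → (173.084,196.701). Open path.

**Shape 2** — `<polygon>` closed polygon, stroke `#0000ff` → cut (S880, F850). Machine vertices: (85.767,170.359) → (120.121,166.739) → (55.433,53.233) → (14.143,18.208) → (153.460,15.999) → (186.480,133.673) → (85.767,170.359). Closed: final G1 returns to the first vertex.

**Shape 3** — `<path>` regular polygon, stroke `#0000ff` → cut (S880, F850). Machine vertices: (188.243,70.644) → (177.336,88.534) → (190.980,104.435) → (210.319,96.373) → (208.627,75.489) → (188.243,70.644). Closed: final G1 returns to the first vertex.

**Shape 4** — `<path>` cubic bezier, stroke `#000000` → engrave (S199, F4388). Control points (SVG): P0=(156.273,35.285), P1=(156.359,16.023), P2=(176.229,117.390), P3=(159.988,133.591); sampled at t=k/5. Machine vertices: (156.273,178.714) → (158.252,177.442) → (162.295,157.097) → (165.721,127.558) → (165.846,98.702) → (159.988,80.408). Open path.

**Shape 5** — `<path>` closed polygon, stroke `#0000ff` → cut (S880, F850). Machine vertices: (93.884,60.594) → (104.566,74.304) → (44.102,33.829) → (99.550,85.966) → (15.011,101.953) → (93.884,60.594). Closed: final G1 returns to the first vertex.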